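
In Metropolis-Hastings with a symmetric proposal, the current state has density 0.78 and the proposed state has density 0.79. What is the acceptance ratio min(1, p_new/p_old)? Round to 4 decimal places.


Ratio = p_new / p_old = 0.79 / 0.78 = 1.0128
Acceptance = min(1, 1.0128) = 1.0

1.0


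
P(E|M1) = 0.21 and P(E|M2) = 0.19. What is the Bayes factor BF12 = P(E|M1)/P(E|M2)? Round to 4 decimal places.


Bayes factor BF12 = P(E|M1) / P(E|M2)
= 0.21 / 0.19
= 1.1053

1.1053


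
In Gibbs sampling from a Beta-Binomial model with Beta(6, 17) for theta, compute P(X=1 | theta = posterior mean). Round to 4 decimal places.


Posterior mean = alpha/(alpha+beta) = 6/23 = 0.2609
P(X=1|theta=mean) = theta = 0.2609

0.2609


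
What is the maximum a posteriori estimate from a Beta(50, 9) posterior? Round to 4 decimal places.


The MAP estimate equals the mode of the distribution.
Mode of Beta(a,b) = (a-1)/(a+b-2)
= 49/57
= 0.8596

0.8596


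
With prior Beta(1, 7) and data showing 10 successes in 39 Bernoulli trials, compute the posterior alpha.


Conjugate update: alpha_posterior = alpha_prior + k
= 1 + 10 = 11

11


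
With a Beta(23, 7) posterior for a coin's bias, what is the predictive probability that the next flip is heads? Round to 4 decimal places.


The predictive probability equals the posterior mean.
P(next = heads) = alpha / (alpha + beta)
= 23 / 30 = 0.7667

0.7667


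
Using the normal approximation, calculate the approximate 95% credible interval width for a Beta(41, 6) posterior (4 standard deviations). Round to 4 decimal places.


Var(Beta) = 41*6/(47^2 * 48) = 0.0023
SD = 0.0482
Width ~ 4*SD = 0.1927

0.1927


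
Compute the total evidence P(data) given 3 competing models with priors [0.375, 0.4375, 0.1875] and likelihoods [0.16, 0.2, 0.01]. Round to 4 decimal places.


Marginal likelihood = sum P(model_i) * P(data|model_i)
Model 1: 0.375 * 0.16 = 0.06
Model 2: 0.4375 * 0.2 = 0.0875
Model 3: 0.1875 * 0.01 = 0.0019
Total = 0.1494

0.1494


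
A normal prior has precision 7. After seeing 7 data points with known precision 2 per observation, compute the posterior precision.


In the conjugate normal model, precisions add:
tau_posterior = tau_prior + n * tau_data
= 7 + 7*2 = 21

21


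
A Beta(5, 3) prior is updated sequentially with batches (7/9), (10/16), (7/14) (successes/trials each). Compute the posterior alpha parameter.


Sequential conjugate updating is equivalent to a single batch update.
Total successes across all batches = 24
alpha_posterior = alpha_prior + total_successes = 5 + 24
= 29

29


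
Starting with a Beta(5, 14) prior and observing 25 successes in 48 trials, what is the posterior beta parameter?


Posterior beta = prior beta + failures
Failures = 48 - 25 = 23
beta_post = 14 + 23 = 37

37


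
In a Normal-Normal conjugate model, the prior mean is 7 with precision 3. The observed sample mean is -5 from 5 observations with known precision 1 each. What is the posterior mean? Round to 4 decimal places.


Posterior precision = tau0 + n*tau = 3 + 5*1 = 8
Posterior mean = (tau0*mu0 + n*tau*xbar) / posterior_precision
= (3*7 + 5*1*-5) / 8
= -4 / 8 = -0.5

-0.5


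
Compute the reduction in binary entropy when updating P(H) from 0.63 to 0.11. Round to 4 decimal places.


H_before = -p*log2(p) - (1-p)*log2(1-p) for p=0.63: 0.9507
H_after for p=0.11: 0.4999
Reduction = 0.9507 - 0.4999 = 0.4508

0.4508


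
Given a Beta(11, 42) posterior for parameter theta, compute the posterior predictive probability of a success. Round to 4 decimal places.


For a Beta-Bernoulli model, the predictive probability is the mean:
P(success) = 11/(11+42) = 11/53 = 0.2075

0.2075


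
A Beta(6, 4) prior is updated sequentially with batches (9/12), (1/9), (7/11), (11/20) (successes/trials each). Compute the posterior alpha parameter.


Sequential conjugate updating is equivalent to a single batch update.
Total successes across all batches = 28
alpha_posterior = alpha_prior + total_successes = 6 + 28
= 34

34


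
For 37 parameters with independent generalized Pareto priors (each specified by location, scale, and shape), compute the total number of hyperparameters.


A generalized Pareto prior has 3 hyperparameters per parameter.
Total = 37 * 3 = 111

111


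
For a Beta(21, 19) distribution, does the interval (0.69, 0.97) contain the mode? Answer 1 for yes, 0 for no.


Mode of Beta(a,b) = (a-1)/(a+b-2)
= (21-1)/(21+19-2) = 0.5263
Check: 0.69 <= 0.5263 <= 0.97?
Result: 0

0


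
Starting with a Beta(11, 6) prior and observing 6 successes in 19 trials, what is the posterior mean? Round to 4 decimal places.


Posterior parameters: alpha = 11 + 6 = 17
beta = 6 + 13 = 19
Posterior mean = alpha / (alpha + beta) = 17 / 36
= 0.4722

0.4722


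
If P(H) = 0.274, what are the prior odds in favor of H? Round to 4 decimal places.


Prior odds = P(H) / (1 - P(H))
= 0.274 / 0.726
= 0.3774

0.3774


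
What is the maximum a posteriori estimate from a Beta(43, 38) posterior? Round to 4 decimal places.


The MAP estimate equals the mode of the distribution.
Mode of Beta(a,b) = (a-1)/(a+b-2)
= 42/79
= 0.5316

0.5316


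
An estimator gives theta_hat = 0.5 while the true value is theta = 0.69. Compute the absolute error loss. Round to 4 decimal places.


The absolute error loss is |theta_hat - theta|
= |0.5 - 0.69|
= 0.19

0.19


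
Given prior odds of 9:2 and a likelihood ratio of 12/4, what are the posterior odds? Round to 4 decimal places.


Posterior odds = prior odds * LR
Prior odds = 9/2 = 4.5
LR = 12/4 = 3.0
Posterior odds = 4.5 * 3.0 = 13.5

13.5


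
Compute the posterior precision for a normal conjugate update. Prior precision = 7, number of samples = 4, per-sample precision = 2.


tau_post = tau_0 + n * tau
= 7 + 4 * 2 = 15

15


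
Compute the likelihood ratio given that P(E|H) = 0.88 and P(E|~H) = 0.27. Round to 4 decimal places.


LR = P(E|H) / P(E|~H)
= 0.88 / 0.27 = 3.2593

3.2593


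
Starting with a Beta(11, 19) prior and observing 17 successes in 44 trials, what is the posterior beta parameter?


Posterior beta = prior beta + failures
Failures = 44 - 17 = 27
beta_post = 19 + 27 = 46

46


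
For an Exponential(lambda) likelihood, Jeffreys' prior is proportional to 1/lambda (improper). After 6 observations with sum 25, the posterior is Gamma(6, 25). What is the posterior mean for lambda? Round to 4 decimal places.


Posterior = Gamma(n, sum_x) = Gamma(6, 25)
Posterior mean = shape/rate = 6/25
= 0.24

0.24


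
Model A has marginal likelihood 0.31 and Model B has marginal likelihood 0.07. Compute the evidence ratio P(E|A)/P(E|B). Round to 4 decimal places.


Evidence ratio = P(E|A) / P(E|B)
= 0.31 / 0.07
= 4.4286

4.4286


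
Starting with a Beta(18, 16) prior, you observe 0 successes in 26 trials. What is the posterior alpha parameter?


For a Beta-Binomial conjugate model:
Posterior alpha = prior alpha + number of successes
= 18 + 0 = 18

18


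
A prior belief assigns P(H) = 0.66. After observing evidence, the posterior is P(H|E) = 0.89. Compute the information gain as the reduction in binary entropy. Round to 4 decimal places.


H(prior) = -0.66*log2(0.66) - 0.34*log2(0.34)
= 0.9248
H(post) = -0.89*log2(0.89) - 0.11*log2(0.11)
= 0.4999
IG = 0.9248 - 0.4999 = 0.4249

0.4249


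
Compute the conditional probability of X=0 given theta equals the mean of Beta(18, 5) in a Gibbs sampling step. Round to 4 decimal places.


Mean of Beta(18, 5) = 0.7826
P(X=0 | theta=0.7826) = 0.2174

0.2174


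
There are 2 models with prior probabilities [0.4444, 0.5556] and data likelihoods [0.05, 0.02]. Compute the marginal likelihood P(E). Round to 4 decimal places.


P(E) = sum over models of P(M_i) * P(E|M_i)
= 0.4444*0.05 + 0.5556*0.02
= 0.0333

0.0333


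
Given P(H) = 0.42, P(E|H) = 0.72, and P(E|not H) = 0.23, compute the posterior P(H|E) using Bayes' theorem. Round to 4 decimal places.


By Bayes' theorem: P(H|E) = P(E|H)*P(H) / P(E)
P(E) = P(E|H)*P(H) + P(E|not H)*P(not H)
P(E) = 0.72*0.42 + 0.23*0.58 = 0.4358
P(H|E) = 0.72*0.42 / 0.4358 = 0.6939

0.6939


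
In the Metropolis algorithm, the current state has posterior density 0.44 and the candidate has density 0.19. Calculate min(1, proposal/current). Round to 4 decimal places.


Ratio = 0.19/0.44 = 0.4318
Acceptance probability = min(1, 0.4318)
= 0.4318

0.4318


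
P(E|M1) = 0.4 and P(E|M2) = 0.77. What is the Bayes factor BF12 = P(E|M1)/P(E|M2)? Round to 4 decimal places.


Bayes factor BF12 = P(E|M1) / P(E|M2)
= 0.4 / 0.77
= 0.5195

0.5195


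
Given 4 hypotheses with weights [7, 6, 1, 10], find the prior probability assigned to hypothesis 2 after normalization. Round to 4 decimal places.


To normalize, divide each weight by the sum of all weights.
Sum = 24
Prior(H2) = 6/24 = 0.25

0.25


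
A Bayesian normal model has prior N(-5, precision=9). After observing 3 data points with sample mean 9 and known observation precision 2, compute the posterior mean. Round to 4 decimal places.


Posterior mean = (prior_precision * prior_mean + n * data_precision * data_mean) / (prior_precision + n * data_precision)
Numerator = 9*-5 + 3*2*9 = 9
Denominator = 9 + 3*2 = 15
Posterior mean = 0.6

0.6


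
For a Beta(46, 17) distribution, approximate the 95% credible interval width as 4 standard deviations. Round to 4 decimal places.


Variance of Beta(a,b) = ab / ((a+b)^2 * (a+b+1))
= 46*17 / ((63)^2 * 64)
= 0.0031
SD = sqrt(0.0031) = 0.0555
Width = 4 * SD = 0.2219

0.2219


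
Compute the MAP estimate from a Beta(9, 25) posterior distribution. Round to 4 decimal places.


MAP = mode of Beta distribution
= (alpha - 1)/(alpha + beta - 2)
= (9-1)/(9+25-2)
= 8/32 = 0.25

0.25


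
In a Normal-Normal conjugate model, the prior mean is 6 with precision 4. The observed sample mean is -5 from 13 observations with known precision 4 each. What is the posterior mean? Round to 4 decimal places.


Posterior precision = tau0 + n*tau = 4 + 13*4 = 56
Posterior mean = (tau0*mu0 + n*tau*xbar) / posterior_precision
= (4*6 + 13*4*-5) / 56
= -236 / 56 = -4.2143

-4.2143


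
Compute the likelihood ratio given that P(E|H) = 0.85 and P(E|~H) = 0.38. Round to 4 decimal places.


LR = P(E|H) / P(E|~H)
= 0.85 / 0.38 = 2.2368

2.2368


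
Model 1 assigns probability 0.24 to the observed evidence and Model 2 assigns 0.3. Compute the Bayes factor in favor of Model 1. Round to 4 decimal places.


BF = P(data|M1) / P(data|M2)
= 0.24 / 0.3 = 0.8

0.8


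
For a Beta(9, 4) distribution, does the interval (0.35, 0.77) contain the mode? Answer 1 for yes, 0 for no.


Mode of Beta(a,b) = (a-1)/(a+b-2)
= (9-1)/(9+4-2) = 0.7273
Check: 0.35 <= 0.7273 <= 0.77?
Result: 1

1


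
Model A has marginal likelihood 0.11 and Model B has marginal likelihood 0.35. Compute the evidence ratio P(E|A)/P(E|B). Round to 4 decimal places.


Evidence ratio = P(E|A) / P(E|B)
= 0.11 / 0.35
= 0.3143

0.3143


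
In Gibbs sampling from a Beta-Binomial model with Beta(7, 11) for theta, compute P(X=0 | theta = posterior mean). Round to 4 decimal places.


Posterior mean = alpha/(alpha+beta) = 7/18 = 0.3889
P(X=0|theta=mean) = 1 - theta = 0.6111

0.6111


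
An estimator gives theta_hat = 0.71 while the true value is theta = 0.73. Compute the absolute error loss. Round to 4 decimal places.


The absolute error loss is |theta_hat - theta|
= |0.71 - 0.73|
= 0.02

0.02


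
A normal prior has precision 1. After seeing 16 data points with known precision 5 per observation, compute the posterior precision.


In the conjugate normal model, precisions add:
tau_posterior = tau_prior + n * tau_data
= 1 + 16*5 = 81

81


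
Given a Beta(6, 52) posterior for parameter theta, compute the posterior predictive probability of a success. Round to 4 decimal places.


For a Beta-Bernoulli model, the predictive probability is the mean:
P(success) = 6/(6+52) = 6/58 = 0.1034

0.1034


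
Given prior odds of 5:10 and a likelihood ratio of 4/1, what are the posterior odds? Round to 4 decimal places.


Posterior odds = prior odds * LR
Prior odds = 5/10 = 0.5
LR = 4/1 = 4.0
Posterior odds = 0.5 * 4.0 = 2.0

2.0


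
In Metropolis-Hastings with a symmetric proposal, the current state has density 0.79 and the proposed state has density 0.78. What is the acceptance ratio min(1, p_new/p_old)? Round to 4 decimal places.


Ratio = p_new / p_old = 0.78 / 0.79 = 0.9873
Acceptance = min(1, 0.9873) = 0.9873

0.9873


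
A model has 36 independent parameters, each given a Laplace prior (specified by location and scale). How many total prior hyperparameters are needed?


Each Laplace prior needs 2 hyperparameters (location and scale).
Total = 2 * 36 = 72

72


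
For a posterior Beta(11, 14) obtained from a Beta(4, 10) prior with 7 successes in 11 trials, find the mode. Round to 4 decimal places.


Mode = (alpha - 1) / (alpha + beta - 2)
= 10 / 23
= 0.4348

0.4348


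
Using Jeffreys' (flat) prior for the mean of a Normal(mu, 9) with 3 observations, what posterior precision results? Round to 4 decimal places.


Flat prior means prior precision is 0.
Posterior precision = n / sigma^2 = 3/9 = 0.3333

0.3333


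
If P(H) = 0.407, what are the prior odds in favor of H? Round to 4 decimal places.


Prior odds = P(H) / (1 - P(H))
= 0.407 / 0.593
= 0.6863

0.6863


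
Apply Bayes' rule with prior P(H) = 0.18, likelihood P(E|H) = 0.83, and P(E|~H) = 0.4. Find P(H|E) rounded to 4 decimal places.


Step 1: Compute marginal P(E) = P(E|H)P(H) + P(E|~H)P(~H)
= 0.83*0.18 + 0.4*0.82 = 0.4774
Step 2: P(H|E) = P(E|H)P(H)/P(E) = 0.1494/0.4774
= 0.3129

0.3129


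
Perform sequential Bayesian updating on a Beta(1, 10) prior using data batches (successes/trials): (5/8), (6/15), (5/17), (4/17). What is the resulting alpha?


Accumulate successes: 20
Posterior alpha = prior alpha + sum of successes
= 1 + 20 = 21

21


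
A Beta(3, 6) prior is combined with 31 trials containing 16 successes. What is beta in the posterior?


In conjugate updating:
beta_posterior = beta_prior + (n - k)
= 6 + (31 - 16)
= 6 + 15 = 21

21


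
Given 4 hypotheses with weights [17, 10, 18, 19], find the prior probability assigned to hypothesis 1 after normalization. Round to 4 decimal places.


To normalize, divide each weight by the sum of all weights.
Sum = 64
Prior(H1) = 17/64 = 0.2656

0.2656


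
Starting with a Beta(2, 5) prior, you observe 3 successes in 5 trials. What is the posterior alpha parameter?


For a Beta-Binomial conjugate model:
Posterior alpha = prior alpha + number of successes
= 2 + 3 = 5

5


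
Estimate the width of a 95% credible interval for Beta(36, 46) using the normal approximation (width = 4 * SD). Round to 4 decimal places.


For Beta(a,b): Var = ab/((a+b)^2(a+b+1))
Var = 0.003, SD = 0.0545
Approximate 95% CI width = 4 * 0.0545 = 0.2179

0.2179


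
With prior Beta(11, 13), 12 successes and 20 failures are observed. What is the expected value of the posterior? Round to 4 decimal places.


Posterior = Beta(23, 33)
E[theta] = alpha/(alpha+beta)
= 23/56 = 0.4107

0.4107


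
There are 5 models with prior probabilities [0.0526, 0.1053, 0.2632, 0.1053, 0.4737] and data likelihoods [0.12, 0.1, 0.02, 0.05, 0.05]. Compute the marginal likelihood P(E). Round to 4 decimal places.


P(E) = sum over models of P(M_i) * P(E|M_i)
= 0.0526*0.12 + 0.1053*0.1 + 0.2632*0.02 + 0.1053*0.05 + 0.4737*0.05
= 0.0511

0.0511


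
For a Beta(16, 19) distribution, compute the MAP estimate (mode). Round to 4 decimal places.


MAP = mode = (a-1)/(a+b-2)
= (16-1)/(16+19-2)
= 15/33 = 0.4545

0.4545


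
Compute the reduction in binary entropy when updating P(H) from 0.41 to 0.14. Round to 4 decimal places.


H_before = -p*log2(p) - (1-p)*log2(1-p) for p=0.41: 0.9765
H_after for p=0.14: 0.5842
Reduction = 0.9765 - 0.5842 = 0.3923

0.3923


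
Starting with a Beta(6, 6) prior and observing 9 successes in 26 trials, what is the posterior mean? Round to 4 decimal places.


Posterior parameters: alpha = 6 + 9 = 15
beta = 6 + 17 = 23
Posterior mean = alpha / (alpha + beta) = 15 / 38
= 0.3947

0.3947


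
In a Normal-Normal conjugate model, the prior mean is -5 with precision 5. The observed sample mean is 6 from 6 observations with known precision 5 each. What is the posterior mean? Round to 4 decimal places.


Posterior precision = tau0 + n*tau = 5 + 6*5 = 35
Posterior mean = (tau0*mu0 + n*tau*xbar) / posterior_precision
= (5*-5 + 6*5*6) / 35
= 155 / 35 = 4.4286

4.4286


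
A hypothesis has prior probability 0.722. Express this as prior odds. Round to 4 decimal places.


Odds = P(H) / P(not H) = 0.722 / 0.278
= 2.5971

2.5971


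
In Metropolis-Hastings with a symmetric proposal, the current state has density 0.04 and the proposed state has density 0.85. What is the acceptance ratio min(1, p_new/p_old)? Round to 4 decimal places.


Ratio = p_new / p_old = 0.85 / 0.04 = 21.25
Acceptance = min(1, 21.25) = 1.0

1.0


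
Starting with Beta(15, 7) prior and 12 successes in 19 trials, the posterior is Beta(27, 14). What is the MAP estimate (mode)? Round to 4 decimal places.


The mode of Beta(a, b) when a > 1 and b > 1 is (a-1)/(a+b-2)
= (27 - 1) / (27 + 14 - 2)
= 26 / 39
= 0.6667

0.6667


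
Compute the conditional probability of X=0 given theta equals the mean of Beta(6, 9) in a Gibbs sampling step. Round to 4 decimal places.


Mean of Beta(6, 9) = 0.4
P(X=0 | theta=0.4) = 0.6

0.6


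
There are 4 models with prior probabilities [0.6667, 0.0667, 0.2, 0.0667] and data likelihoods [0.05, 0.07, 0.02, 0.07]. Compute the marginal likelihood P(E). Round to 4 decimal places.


P(E) = sum over models of P(M_i) * P(E|M_i)
= 0.6667*0.05 + 0.0667*0.07 + 0.2*0.02 + 0.0667*0.07
= 0.0467

0.0467


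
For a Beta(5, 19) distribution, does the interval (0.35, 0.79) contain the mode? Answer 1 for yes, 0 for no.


Mode of Beta(a,b) = (a-1)/(a+b-2)
= (5-1)/(5+19-2) = 0.1818
Check: 0.35 <= 0.1818 <= 0.79?
Result: 0

0


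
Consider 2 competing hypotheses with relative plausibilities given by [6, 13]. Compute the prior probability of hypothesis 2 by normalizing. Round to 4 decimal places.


Sum of weights = 6 + 13 = 19
Normalized prior for H2 = 13 / 19
= 0.6842

0.6842


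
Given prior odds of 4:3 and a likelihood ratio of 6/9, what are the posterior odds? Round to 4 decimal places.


Posterior odds = prior odds * LR
Prior odds = 4/3 = 1.3333
LR = 6/9 = 0.6667
Posterior odds = 1.3333 * 0.6667 = 0.8889

0.8889


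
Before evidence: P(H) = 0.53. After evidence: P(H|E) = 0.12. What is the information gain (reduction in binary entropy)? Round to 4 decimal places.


Prior entropy = 0.9974
Posterior entropy = 0.5294
Information gain = 0.9974 - 0.5294 = 0.468

0.468


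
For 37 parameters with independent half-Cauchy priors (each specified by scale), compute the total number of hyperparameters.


A half-Cauchy prior has 1 hyperparameter per parameter.
Total = 37 * 1 = 37

37


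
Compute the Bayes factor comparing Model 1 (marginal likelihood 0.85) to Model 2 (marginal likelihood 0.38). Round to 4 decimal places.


BF12 = marginal likelihood of M1 / marginal likelihood of M2
= 0.85/0.38
= 2.2368

2.2368


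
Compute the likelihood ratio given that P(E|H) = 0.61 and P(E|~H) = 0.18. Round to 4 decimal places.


LR = P(E|H) / P(E|~H)
= 0.61 / 0.18 = 3.3889

3.3889


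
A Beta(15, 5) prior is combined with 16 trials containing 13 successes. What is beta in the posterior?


In conjugate updating:
beta_posterior = beta_prior + (n - k)
= 5 + (16 - 13)
= 5 + 3 = 8

8


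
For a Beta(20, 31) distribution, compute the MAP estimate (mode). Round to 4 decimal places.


MAP = mode = (a-1)/(a+b-2)
= (20-1)/(20+31-2)
= 19/49 = 0.3878

0.3878


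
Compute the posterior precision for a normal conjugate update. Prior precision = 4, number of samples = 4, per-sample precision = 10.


tau_post = tau_0 + n * tau
= 4 + 4 * 10 = 44

44


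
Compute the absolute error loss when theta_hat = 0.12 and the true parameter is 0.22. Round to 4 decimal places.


L = |theta_hat - theta_true|
= |0.12 - 0.22| = 0.1

0.1


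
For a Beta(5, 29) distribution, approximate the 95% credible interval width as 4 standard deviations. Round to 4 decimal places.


Variance of Beta(a,b) = ab / ((a+b)^2 * (a+b+1))
= 5*29 / ((34)^2 * 35)
= 0.0036
SD = sqrt(0.0036) = 0.0599
Width = 4 * SD = 0.2395

0.2395


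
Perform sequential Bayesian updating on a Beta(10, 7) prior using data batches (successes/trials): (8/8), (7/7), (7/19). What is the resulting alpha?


Accumulate successes: 22
Posterior alpha = prior alpha + sum of successes
= 10 + 22 = 32

32


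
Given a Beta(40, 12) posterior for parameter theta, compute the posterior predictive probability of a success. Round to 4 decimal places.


For a Beta-Bernoulli model, the predictive probability is the mean:
P(success) = 40/(40+12) = 40/52 = 0.7692

0.7692


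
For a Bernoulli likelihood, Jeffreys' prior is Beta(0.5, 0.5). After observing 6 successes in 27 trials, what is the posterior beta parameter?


Jeffreys' prior for Bernoulli is Beta(0.5, 0.5).
Posterior is Beta(0.5 + k, 0.5 + n - k).
Posterior beta = 0.5 + (n - k) = 0.5 + 21 = 21.5

21.5


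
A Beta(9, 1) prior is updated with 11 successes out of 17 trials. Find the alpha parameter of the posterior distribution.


In the Beta-Binomial conjugate update:
alpha_post = alpha_prior + successes
= 9 + 11
= 20

20


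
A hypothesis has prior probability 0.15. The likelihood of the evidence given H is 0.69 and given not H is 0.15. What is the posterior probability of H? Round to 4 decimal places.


Using Bayes' theorem:
P(E) = 0.15 * 0.69 + 0.85 * 0.15
P(E) = 0.231
P(H|E) = (0.15 * 0.69) / 0.231 = 0.4481

0.4481


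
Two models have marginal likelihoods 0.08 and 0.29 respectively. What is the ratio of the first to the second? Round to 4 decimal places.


Evidence ratio = 0.08 / 0.29
= 0.2759

0.2759


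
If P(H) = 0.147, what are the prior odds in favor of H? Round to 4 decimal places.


Prior odds = P(H) / (1 - P(H))
= 0.147 / 0.853
= 0.1723

0.1723


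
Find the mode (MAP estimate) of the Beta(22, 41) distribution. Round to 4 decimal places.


For Beta(a,b) with a,b > 1:
Mode = (a-1)/(a+b-2) = (22-1)/(63-2)
= 21/61 = 0.3443

0.3443


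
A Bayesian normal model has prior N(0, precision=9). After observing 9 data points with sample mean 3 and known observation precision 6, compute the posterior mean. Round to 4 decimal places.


Posterior mean = (prior_precision * prior_mean + n * data_precision * data_mean) / (prior_precision + n * data_precision)
Numerator = 9*0 + 9*6*3 = 162
Denominator = 9 + 9*6 = 63
Posterior mean = 2.5714

2.5714


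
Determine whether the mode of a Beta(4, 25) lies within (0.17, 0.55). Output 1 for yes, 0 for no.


First find the mode: (a-1)/(a+b-2) = 0.1111
Is 0.1111 in (0.17, 0.55)? 0

0


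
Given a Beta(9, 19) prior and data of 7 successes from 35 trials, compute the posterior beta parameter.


Number of failures = 35 - 7 = 28
Posterior beta = 19 + 28 = 47

47


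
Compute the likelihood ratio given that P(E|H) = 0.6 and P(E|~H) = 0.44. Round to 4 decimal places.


LR = P(E|H) / P(E|~H)
= 0.6 / 0.44 = 1.3636

1.3636


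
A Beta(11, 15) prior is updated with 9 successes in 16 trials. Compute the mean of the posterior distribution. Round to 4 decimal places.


After update: Beta(20, 22)
Mean = 20 / (20 + 22) = 20 / 42
= 0.4762

0.4762


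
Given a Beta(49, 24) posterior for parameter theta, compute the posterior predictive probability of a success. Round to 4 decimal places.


For a Beta-Bernoulli model, the predictive probability is the mean:
P(success) = 49/(49+24) = 49/73 = 0.6712

0.6712


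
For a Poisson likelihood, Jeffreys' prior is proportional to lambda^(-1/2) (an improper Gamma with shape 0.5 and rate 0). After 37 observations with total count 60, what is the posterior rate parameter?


Jeffreys' prior for Poisson is proportional to lambda^(-1/2).
Posterior is Gamma(0.5 + S, 0 + n) = Gamma(0.5 + 60, 37).
Posterior rate = 0 + n = 37

37.0


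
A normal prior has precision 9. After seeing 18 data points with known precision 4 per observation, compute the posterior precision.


In the conjugate normal model, precisions add:
tau_posterior = tau_prior + n * tau_data
= 9 + 18*4 = 81

81


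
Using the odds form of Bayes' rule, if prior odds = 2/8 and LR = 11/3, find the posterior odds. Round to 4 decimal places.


Bayes' rule in odds form: posterior odds = prior odds * LR
= (2 * 11) / (8 * 3)
= 22/24 = 0.9167

0.9167


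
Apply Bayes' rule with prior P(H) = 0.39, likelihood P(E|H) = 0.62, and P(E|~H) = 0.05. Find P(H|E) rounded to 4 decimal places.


Step 1: Compute marginal P(E) = P(E|H)P(H) + P(E|~H)P(~H)
= 0.62*0.39 + 0.05*0.61 = 0.2723
Step 2: P(H|E) = P(E|H)P(H)/P(E) = 0.2418/0.2723
= 0.888

0.888


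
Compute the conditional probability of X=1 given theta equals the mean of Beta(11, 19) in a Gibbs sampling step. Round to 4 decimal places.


Mean of Beta(11, 19) = 0.3667
P(X=1 | theta=0.3667) = 0.3667

0.3667


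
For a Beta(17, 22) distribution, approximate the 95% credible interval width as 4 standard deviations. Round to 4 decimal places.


Variance of Beta(a,b) = ab / ((a+b)^2 * (a+b+1))
= 17*22 / ((39)^2 * 40)
= 0.0061
SD = sqrt(0.0061) = 0.0784
Width = 4 * SD = 0.3136

0.3136


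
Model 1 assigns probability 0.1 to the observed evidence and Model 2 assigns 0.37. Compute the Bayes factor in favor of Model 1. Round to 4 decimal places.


BF = P(data|M1) / P(data|M2)
= 0.1 / 0.37 = 0.2703

0.2703


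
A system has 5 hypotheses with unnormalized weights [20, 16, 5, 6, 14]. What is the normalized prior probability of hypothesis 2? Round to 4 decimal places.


The normalized prior is the weight divided by the total.
Total weight = 61
P(H2) = 16 / 61 = 0.2623

0.2623


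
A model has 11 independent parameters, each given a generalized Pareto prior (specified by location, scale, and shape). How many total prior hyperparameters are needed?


Each generalized Pareto prior needs 3 hyperparameters (location, scale, and shape).
Total = 3 * 11 = 33

33


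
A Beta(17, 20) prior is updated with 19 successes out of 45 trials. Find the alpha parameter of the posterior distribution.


In the Beta-Binomial conjugate update:
alpha_post = alpha_prior + successes
= 17 + 19
= 36

36


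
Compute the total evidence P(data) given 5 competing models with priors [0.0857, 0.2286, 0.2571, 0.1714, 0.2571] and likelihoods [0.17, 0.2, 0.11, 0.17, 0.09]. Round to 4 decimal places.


Marginal likelihood = sum P(model_i) * P(data|model_i)
Model 1: 0.0857 * 0.17 = 0.0146
Model 2: 0.2286 * 0.2 = 0.0457
Model 3: 0.2571 * 0.11 = 0.0283
Model 4: 0.1714 * 0.17 = 0.0291
Model 5: 0.2571 * 0.09 = 0.0231
Total = 0.1408

0.1408


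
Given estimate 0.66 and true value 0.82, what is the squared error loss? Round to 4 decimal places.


Squared error = (estimate - true)^2
Difference = -0.16
Loss = -0.16^2 = 0.0256

0.0256


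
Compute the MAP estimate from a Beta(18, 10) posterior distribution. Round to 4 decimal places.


MAP = mode of Beta distribution
= (alpha - 1)/(alpha + beta - 2)
= (18-1)/(18+10-2)
= 17/26 = 0.6538

0.6538


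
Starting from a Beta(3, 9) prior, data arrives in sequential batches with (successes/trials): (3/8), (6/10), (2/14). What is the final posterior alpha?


In sequential Bayesian updating, we sum all successes.
Total successes = 11
Final alpha = 3 + 11 = 14

14


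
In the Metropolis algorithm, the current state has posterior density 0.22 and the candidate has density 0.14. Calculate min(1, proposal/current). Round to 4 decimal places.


Ratio = 0.14/0.22 = 0.6364
Acceptance probability = min(1, 0.6364)
= 0.6364

0.6364


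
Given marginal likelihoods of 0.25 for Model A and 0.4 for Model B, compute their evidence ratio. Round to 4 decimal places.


Ratio = ML(A) / ML(B) = 0.25/0.4
= 0.625

0.625


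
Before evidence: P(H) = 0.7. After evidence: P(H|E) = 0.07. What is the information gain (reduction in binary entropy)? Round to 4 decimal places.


Prior entropy = 0.8813
Posterior entropy = 0.3659
Information gain = 0.8813 - 0.3659 = 0.5154

0.5154


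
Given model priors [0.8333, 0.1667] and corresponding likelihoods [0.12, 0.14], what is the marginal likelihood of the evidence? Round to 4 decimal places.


P(E) = sum_i P(M_i) P(E|M_i)
= 0.1 + 0.0233
= 0.1233

0.1233


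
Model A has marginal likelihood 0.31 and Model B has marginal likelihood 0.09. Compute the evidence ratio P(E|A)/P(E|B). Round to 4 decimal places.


Evidence ratio = P(E|A) / P(E|B)
= 0.31 / 0.09
= 3.4444

3.4444


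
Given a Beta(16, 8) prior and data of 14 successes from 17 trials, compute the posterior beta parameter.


Number of failures = 17 - 14 = 3
Posterior beta = 8 + 3 = 11

11


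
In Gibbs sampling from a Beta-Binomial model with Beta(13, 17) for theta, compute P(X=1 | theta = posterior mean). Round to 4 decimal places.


Posterior mean = alpha/(alpha+beta) = 13/30 = 0.4333
P(X=1|theta=mean) = theta = 0.4333

0.4333


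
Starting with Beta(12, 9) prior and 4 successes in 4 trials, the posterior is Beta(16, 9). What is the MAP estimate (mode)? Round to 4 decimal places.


The mode of Beta(a, b) when a > 1 and b > 1 is (a-1)/(a+b-2)
= (16 - 1) / (16 + 9 - 2)
= 15 / 23
= 0.6522

0.6522


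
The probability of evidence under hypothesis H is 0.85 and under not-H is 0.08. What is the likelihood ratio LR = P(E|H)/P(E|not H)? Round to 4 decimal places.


LR = 0.85 / 0.08
= 10.625

10.625


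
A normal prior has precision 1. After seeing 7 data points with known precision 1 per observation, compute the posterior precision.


In the conjugate normal model, precisions add:
tau_posterior = tau_prior + n * tau_data
= 1 + 7*1 = 8

8


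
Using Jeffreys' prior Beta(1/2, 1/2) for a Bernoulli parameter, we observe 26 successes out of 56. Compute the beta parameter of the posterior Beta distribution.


Conjugate update: Beta(0.5 + k, 0.5 + n - k).
k = 26, n - k = 30
Posterior beta = 0.5 + (n - k) = 0.5 + 30 = 30.5

30.5


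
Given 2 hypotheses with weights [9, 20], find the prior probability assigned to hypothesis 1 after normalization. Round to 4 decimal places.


To normalize, divide each weight by the sum of all weights.
Sum = 29
Prior(H1) = 9/29 = 0.3103

0.3103


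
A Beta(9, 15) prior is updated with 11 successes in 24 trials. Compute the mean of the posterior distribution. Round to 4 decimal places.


After update: Beta(20, 28)
Mean = 20 / (20 + 28) = 20 / 48
= 0.4167

0.4167


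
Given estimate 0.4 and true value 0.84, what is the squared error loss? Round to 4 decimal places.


Squared error = (estimate - true)^2
Difference = -0.44
Loss = -0.44^2 = 0.1936

0.1936


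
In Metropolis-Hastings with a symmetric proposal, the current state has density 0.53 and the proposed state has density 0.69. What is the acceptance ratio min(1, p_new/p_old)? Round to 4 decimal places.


Ratio = p_new / p_old = 0.69 / 0.53 = 1.3019
Acceptance = min(1, 1.3019) = 1.0

1.0


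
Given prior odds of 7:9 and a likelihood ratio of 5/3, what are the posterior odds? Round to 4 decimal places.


Posterior odds = prior odds * LR
Prior odds = 7/9 = 0.7778
LR = 5/3 = 1.6667
Posterior odds = 0.7778 * 1.6667 = 1.2963

1.2963


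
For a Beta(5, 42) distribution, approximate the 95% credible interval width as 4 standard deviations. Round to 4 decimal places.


Variance of Beta(a,b) = ab / ((a+b)^2 * (a+b+1))
= 5*42 / ((47)^2 * 48)
= 0.002
SD = sqrt(0.002) = 0.0445
Width = 4 * SD = 0.178

0.178


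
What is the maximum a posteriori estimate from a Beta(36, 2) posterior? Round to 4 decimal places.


The MAP estimate equals the mode of the distribution.
Mode of Beta(a,b) = (a-1)/(a+b-2)
= 35/36
= 0.9722

0.9722


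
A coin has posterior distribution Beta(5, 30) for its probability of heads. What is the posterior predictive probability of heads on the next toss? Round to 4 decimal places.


Posterior predictive = E[theta] = alpha/(alpha+beta)
= 5/35
= 0.1429

0.1429


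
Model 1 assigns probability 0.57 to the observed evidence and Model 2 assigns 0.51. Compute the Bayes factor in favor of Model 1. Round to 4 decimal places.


BF = P(data|M1) / P(data|M2)
= 0.57 / 0.51 = 1.1176

1.1176


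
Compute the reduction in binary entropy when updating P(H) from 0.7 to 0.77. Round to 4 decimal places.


H_before = -p*log2(p) - (1-p)*log2(1-p) for p=0.7: 0.8813
H_after for p=0.77: 0.778
Reduction = 0.8813 - 0.778 = 0.1033

0.1033


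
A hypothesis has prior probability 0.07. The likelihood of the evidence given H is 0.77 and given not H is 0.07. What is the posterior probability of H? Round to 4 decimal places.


Using Bayes' theorem:
P(E) = 0.07 * 0.77 + 0.93 * 0.07
P(E) = 0.119
P(H|E) = (0.07 * 0.77) / 0.119 = 0.4529

0.4529


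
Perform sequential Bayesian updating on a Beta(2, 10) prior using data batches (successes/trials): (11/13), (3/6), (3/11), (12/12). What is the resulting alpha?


Accumulate successes: 29
Posterior alpha = prior alpha + sum of successes
= 2 + 29 = 31

31


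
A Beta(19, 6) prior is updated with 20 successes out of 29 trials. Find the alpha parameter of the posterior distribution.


In the Beta-Binomial conjugate update:
alpha_post = alpha_prior + successes
= 19 + 20
= 39

39


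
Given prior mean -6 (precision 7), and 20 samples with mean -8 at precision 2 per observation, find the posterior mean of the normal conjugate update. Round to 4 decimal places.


The posterior mean is a precision-weighted average of prior and data.
Post. prec. = 7 + 40 = 47
Post. mean = (-42 + -320)/47 = -362/47 = -7.7021

-7.7021


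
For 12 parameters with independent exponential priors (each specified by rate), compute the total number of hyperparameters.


A exponential prior has 1 hyperparameter per parameter.
Total = 12 * 1 = 12

12


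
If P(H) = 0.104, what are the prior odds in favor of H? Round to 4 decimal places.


Prior odds = P(H) / (1 - P(H))
= 0.104 / 0.896
= 0.1161

0.1161


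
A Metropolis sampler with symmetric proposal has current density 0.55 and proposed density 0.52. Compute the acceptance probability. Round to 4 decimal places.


For symmetric proposals, acceptance = min(1, pi(x*)/pi(x))
= min(1, 0.52/0.55)
= min(1, 0.9455) = 0.9455

0.9455


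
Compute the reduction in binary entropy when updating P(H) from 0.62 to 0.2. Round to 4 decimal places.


H_before = -p*log2(p) - (1-p)*log2(1-p) for p=0.62: 0.958
H_after for p=0.2: 0.7219
Reduction = 0.958 - 0.7219 = 0.2361

0.2361


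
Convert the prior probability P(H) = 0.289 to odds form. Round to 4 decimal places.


P(not H) = 1 - 0.289 = 0.711
Odds = 0.289 / 0.711 = 0.4065

0.4065


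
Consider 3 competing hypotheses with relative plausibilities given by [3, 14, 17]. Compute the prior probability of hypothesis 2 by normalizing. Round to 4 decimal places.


Sum of weights = 3 + 14 + 17 = 34
Normalized prior for H2 = 14 / 34
= 0.4118

0.4118


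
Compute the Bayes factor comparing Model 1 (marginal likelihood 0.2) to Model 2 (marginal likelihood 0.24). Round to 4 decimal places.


BF12 = marginal likelihood of M1 / marginal likelihood of M2
= 0.2/0.24
= 0.8333

0.8333


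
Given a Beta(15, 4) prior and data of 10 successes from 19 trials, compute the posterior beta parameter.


Number of failures = 19 - 10 = 9
Posterior beta = 4 + 9 = 13

13


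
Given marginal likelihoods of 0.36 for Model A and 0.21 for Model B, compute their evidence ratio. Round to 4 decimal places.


Ratio = ML(A) / ML(B) = 0.36/0.21
= 1.7143

1.7143


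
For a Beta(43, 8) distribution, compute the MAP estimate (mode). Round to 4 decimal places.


MAP = mode = (a-1)/(a+b-2)
= (43-1)/(43+8-2)
= 42/49 = 0.8571

0.8571


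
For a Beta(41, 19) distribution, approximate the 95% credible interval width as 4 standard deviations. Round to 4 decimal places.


Variance of Beta(a,b) = ab / ((a+b)^2 * (a+b+1))
= 41*19 / ((60)^2 * 61)
= 0.0035
SD = sqrt(0.0035) = 0.0596
Width = 4 * SD = 0.2382

0.2382


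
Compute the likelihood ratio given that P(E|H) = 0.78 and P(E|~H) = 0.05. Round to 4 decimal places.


LR = P(E|H) / P(E|~H)
= 0.78 / 0.05 = 15.6

15.6


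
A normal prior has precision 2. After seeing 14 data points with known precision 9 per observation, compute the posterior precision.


In the conjugate normal model, precisions add:
tau_posterior = tau_prior + n * tau_data
= 2 + 14*9 = 128

128


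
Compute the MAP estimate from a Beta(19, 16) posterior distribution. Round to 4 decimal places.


MAP = mode of Beta distribution
= (alpha - 1)/(alpha + beta - 2)
= (19-1)/(19+16-2)
= 18/33 = 0.5455

0.5455


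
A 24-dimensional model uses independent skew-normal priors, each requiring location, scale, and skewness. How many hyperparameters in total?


Per parameter: 3 (location, scale, and skewness).
Total = 24 * 3 = 72

72


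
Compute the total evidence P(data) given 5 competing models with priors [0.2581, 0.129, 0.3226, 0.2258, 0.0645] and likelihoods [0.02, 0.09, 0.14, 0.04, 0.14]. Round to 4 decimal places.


Marginal likelihood = sum P(model_i) * P(data|model_i)
Model 1: 0.2581 * 0.02 = 0.0052
Model 2: 0.129 * 0.09 = 0.0116
Model 3: 0.3226 * 0.14 = 0.0452
Model 4: 0.2258 * 0.04 = 0.009
Model 5: 0.0645 * 0.14 = 0.009
Total = 0.08

0.08


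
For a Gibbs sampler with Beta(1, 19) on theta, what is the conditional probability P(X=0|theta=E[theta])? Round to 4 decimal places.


E[theta] = 1/(1+19) = 0.05
P(X=0|theta) = 1 - theta = 0.95

0.95


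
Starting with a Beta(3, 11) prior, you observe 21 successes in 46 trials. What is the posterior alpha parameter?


For a Beta-Binomial conjugate model:
Posterior alpha = prior alpha + number of successes
= 3 + 21 = 24

24


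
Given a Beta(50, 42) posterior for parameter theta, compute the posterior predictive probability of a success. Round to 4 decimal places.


For a Beta-Bernoulli model, the predictive probability is the mean:
P(success) = 50/(50+42) = 50/92 = 0.5435

0.5435


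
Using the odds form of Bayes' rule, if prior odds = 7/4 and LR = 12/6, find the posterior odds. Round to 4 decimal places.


Bayes' rule in odds form: posterior odds = prior odds * LR
= (7 * 12) / (4 * 6)
= 84/24 = 3.5

3.5


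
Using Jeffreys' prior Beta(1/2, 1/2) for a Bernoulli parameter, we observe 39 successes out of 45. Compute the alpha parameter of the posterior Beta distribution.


Conjugate update: Beta(0.5 + k, 0.5 + n - k).
k = 39, n - k = 6
Posterior alpha = 0.5 + k = 0.5 + 39 = 39.5

39.5


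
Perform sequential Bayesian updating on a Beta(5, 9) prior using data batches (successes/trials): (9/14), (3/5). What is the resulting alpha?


Accumulate successes: 12
Posterior alpha = prior alpha + sum of successes
= 5 + 12 = 17

17


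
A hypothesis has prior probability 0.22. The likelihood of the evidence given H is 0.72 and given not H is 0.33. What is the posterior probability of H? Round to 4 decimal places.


Using Bayes' theorem:
P(E) = 0.22 * 0.72 + 0.78 * 0.33
P(E) = 0.4158
P(H|E) = (0.22 * 0.72) / 0.4158 = 0.381

0.381


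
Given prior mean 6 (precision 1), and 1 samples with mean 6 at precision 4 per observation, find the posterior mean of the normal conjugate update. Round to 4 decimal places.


The posterior mean is a precision-weighted average of prior and data.
Post. prec. = 1 + 4 = 5
Post. mean = (6 + 24)/5 = 30/5 = 6.0

6.0
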